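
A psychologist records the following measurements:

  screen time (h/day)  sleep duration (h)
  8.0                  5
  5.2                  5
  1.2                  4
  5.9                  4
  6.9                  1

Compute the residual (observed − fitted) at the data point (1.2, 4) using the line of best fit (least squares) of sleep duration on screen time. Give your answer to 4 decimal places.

-0.1243

n = 5, Σx = 27.2, Σy = 19, Σxy = 101.3, Σx² = 174.9
Sxx = Σx² − (Σx)²/n = 174.9 − 147.968 = 26.932
Sxy = Σxy − (Σx)(Σy)/n = 101.3 − 103.36 = -2.06
b = Sxy/Sxx = -2.06/26.932 = -0.076489
a = ȳ − b·x̄ = 3.8 − (-0.076489)·5.44 = 4.216100
ŷ(1.2) = 4.216100 + (-0.076489)·1.2 = 4.124313
residual = y − ŷ = 4 − 4.124313 = -0.124313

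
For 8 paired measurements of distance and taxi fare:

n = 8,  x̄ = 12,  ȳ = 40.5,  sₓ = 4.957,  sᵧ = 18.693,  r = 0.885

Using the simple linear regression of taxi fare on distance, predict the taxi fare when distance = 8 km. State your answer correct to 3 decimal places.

b = r · sᵧ/sₓ = 0.885 · 18.693/4.957 = 3.337362
a = ȳ − b·x̄ = 40.5 − 3.337362·12 = 0.451652
ŷ(8) = a + b·8 = 0.451652 + 3.337362·8 = 27.150551

27.151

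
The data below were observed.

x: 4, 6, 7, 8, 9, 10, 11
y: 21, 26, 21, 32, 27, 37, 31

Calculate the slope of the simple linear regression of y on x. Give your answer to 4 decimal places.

n = 7, Σx = 55, Σy = 195, Σxy = 1597, Σx² = 467
Sxx = Σx² − (Σx)²/n = 467 − 432.142857 = 34.857143
Sxy = Σxy − (Σx)(Σy)/n = 1597 − 1532.142857 = 64.857143
b = Sxy/Sxx = 64.857143/34.857143 = 1.860656

1.8607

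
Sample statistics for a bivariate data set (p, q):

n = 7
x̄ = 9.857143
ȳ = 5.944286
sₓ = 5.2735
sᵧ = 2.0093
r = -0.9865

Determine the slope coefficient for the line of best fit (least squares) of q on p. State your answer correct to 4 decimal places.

-0.3759

b = r · sᵧ/sₓ = -0.9865 · 2.0093/5.2735 = -0.375875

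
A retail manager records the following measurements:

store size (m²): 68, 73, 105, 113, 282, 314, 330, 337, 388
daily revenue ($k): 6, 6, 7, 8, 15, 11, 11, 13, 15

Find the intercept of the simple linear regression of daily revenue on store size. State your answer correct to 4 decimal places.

4.5505

n = 9, Σx = 2010, Σy = 92, Σxy = 24000, Σx² = 584880
Sxx = Σx² − (Σx)²/n = 584880 − 448900 = 135980
Sxy = Σxy − (Σx)(Σy)/n = 24000 − 20546.666667 = 3453.333333
b = Sxy/Sxx = 3453.333333/135980 = 0.025396
a = ȳ − b·x̄ = 10.222222 − 0.025396·223.333333 = 4.550473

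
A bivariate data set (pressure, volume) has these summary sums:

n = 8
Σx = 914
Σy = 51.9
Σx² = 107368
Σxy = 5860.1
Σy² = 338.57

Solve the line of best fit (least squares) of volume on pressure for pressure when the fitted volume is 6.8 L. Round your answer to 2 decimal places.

Sxx = Σx² − (Σx)²/n = 107368 − 104424.5 = 2943.5
Sxy = Σxy − (Σx)(Σy)/n = 5860.1 − 5929.575 = -69.475
b = Sxy/Sxx = -69.475/2943.5 = -0.023603
a = ȳ − b·x̄ = 6.4875 − (-0.023603)·114.25 = 9.184126
Set a + b·x = 6.8: x = (6.8 − 9.184126) / (-0.023603) = 101.010076

101.01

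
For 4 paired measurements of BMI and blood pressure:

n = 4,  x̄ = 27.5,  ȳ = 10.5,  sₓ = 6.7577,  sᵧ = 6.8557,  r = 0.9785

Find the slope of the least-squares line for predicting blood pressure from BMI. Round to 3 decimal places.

0.993

b = r · sᵧ/sₓ = 0.9785 · 6.8557/6.7577 = 0.992690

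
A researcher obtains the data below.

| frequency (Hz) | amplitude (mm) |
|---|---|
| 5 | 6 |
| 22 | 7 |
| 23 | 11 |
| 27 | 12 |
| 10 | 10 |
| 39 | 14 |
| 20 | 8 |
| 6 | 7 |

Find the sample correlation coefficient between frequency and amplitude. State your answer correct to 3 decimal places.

0.805

n = 8, Σx = 152, Σy = 75, Σxy = 1609, Σx² = 3824, Σy² = 759
Sxx = Σx² − (Σx)²/n = 3824 − 2888 = 936
Sxy = Σxy − (Σx)(Σy)/n = 1609 − 1425 = 184
Syy = Σy² − (Σy)²/n = 759 − 703.125 = 55.875
r = Sxy/√(Sxx·Syy) = 184/√(52299) = 184/228.689746 = 0.804584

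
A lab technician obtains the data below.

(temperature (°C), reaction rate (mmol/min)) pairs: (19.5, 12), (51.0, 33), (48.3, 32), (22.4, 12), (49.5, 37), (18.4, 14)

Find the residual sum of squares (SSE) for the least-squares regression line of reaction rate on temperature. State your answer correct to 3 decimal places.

26.565

n = 6, Σx = 209.1, Σy = 140, Σxy = 5820.5, Σx² = 8604.71, Σy² = 3966
Sxx = Σx² − (Σx)²/n = 8604.71 − 7287.135 = 1317.575
Sxy = Σxy − (Σx)(Σy)/n = 5820.5 − 4879 = 941.5
Syy = Σy² − (Σy)²/n = 3966 − 3266.666667 = 699.333333
b = Sxy/Sxx = 941.5/1317.575 = 0.714570
SSE = Syy − b·Sxy = 699.333333 − 0.714570·941.5 = 26.565369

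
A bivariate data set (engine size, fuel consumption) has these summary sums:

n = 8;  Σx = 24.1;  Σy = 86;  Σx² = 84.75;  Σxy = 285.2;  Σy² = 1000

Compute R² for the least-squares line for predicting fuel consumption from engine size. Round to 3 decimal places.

Sxx = Σx² − (Σx)²/n = 84.75 − 72.60125 = 12.14875
Sxy = Σxy − (Σx)(Σy)/n = 285.2 − 259.075 = 26.125
Syy = Σy² − (Σy)²/n = 1000 − 924.5 = 75.5
R² = Sxy²/(Sxx·Syy) = (26.125)²/(12.14875·75.5) = 0.744105

0.744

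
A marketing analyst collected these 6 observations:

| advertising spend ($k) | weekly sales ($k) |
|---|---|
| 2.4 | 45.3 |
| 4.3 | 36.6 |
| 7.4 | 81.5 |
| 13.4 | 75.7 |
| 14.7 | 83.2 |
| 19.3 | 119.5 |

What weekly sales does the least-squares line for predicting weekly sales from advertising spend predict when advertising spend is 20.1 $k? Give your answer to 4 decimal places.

113.8249

n = 6, Σx = 61.5, Σy = 441.8, Σxy = 5412.97, Σx² = 847.15
Sxx = Σx² − (Σx)²/n = 847.15 − 630.375 = 216.775
Sxy = Σxy − (Σx)(Σy)/n = 5412.97 − 4528.45 = 884.52
b = Sxy/Sxx = 884.52/216.775 = 4.080360
a = ȳ − b·x̄ = 73.633333 − 4.080360·10.25 = 31.809645
ŷ(20.1) = a + b·20.1 = 31.809645 + 4.080360·20.1 = 113.824878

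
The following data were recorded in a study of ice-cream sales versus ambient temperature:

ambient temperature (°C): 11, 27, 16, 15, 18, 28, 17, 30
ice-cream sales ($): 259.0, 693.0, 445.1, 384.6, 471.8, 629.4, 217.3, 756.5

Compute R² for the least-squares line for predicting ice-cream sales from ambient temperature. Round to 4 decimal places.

n = 8, Σx = 162, Σy = 3856.7, Σxy = 86955.3, Σx² = 3628, Σy² = 2131612.31
Sxx = Σx² − (Σx)²/n = 3628 − 3280.5 = 347.5
Sxy = Σxy − (Σx)(Σy)/n = 86955.3 − 78098.175 = 8857.125
Syy = Σy² − (Σy)²/n = 2131612.31 − 1859266.86125 = 272345.44875
R² = Sxy²/(Sxx·Syy) = (8857.125)²/(347.5·272345.44875) = 0.828916

0.8289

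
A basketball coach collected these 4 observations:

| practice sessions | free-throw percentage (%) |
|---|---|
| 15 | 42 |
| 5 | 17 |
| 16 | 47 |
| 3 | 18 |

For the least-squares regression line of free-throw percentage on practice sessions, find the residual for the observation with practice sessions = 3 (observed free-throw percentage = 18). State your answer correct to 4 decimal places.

n = 4, Σx = 39, Σy = 124, Σxy = 1521, Σx² = 515
Sxx = Σx² − (Σx)²/n = 515 − 380.25 = 134.75
Sxy = Σxy − (Σx)(Σy)/n = 1521 − 1209 = 312
b = Sxy/Sxx = 312/134.75 = 2.315399
a = ȳ − b·x̄ = 31 − 2.315399·9.75 = 8.424861
ŷ(3) = 8.424861 + 2.315399·3 = 15.371058
residual = y − ŷ = 18 − 15.371058 = 2.628942

2.6289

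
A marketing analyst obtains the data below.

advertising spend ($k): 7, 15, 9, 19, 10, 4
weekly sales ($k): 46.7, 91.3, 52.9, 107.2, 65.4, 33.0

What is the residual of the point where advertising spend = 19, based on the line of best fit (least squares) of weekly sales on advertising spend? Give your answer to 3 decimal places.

n = 6, Σx = 64, Σy = 396.5, Σxy = 4995.3, Σx² = 832
Sxx = Σx² − (Σx)²/n = 832 − 682.666667 = 149.333333
Sxy = Σxy − (Σx)(Σy)/n = 4995.3 − 4229.333333 = 765.966667
b = Sxy/Sxx = 765.966667/149.333333 = 5.129241
a = ȳ − b·x̄ = 66.083333 − 5.129241·10.666667 = 11.371429
ŷ(19) = 11.371429 + 5.129241·19 = 108.827009
residual = y − ŷ = 107.2 − 108.827009 = -1.627009

-1.627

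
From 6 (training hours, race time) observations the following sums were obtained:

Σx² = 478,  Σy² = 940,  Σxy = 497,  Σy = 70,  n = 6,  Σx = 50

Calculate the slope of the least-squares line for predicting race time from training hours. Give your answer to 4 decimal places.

Sxx = Σx² − (Σx)²/n = 478 − 416.666667 = 61.333333
Sxy = Σxy − (Σx)(Σy)/n = 497 − 583.333333 = -86.333333
b = Sxy/Sxx = -86.333333/61.333333 = -1.407609

-1.4076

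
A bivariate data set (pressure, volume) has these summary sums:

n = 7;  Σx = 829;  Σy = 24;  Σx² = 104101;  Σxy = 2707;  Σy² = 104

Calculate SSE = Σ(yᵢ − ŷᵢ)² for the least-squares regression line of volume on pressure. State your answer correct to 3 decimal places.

Sxx = Σx² − (Σx)²/n = 104101 − 98177.285714 = 5923.714286
Sxy = Σxy − (Σx)(Σy)/n = 2707 − 2842.285714 = -135.285714
Syy = Σy² − (Σy)²/n = 104 − 82.285714 = 21.714286
b = Sxy/Sxx = -135.285714/5923.714286 = -0.022838
SSE = Syy − b·Sxy = 21.714286 − (-0.022838)·(-135.285714) = 18.624632

18.625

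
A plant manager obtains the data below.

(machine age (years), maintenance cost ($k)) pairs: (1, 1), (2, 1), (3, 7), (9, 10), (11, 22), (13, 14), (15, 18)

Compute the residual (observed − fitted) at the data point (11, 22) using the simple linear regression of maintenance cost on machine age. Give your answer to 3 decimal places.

7.412

n = 7, Σx = 54, Σy = 73, Σxy = 808, Σx² = 610
Sxx = Σx² − (Σx)²/n = 610 − 416.571429 = 193.428571
Sxy = Σxy − (Σx)(Σy)/n = 808 − 563.142857 = 244.857143
b = Sxy/Sxx = 244.857143/193.428571 = 1.265879
a = ȳ − b·x̄ = 10.428571 − 1.265879·7.714286 = 0.663220
ŷ(11) = 0.663220 + 1.265879·11 = 14.587888
residual = y − ŷ = 22 − 14.587888 = 7.412112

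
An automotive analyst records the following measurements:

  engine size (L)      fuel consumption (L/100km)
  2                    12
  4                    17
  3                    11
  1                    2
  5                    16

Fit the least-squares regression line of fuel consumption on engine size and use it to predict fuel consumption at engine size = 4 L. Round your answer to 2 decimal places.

n = 5, Σx = 15, Σy = 58, Σxy = 207, Σx² = 55
Sxx = Σx² − (Σx)²/n = 55 − 45 = 10
Sxy = Σxy − (Σx)(Σy)/n = 207 − 174 = 33
b = Sxy/Sxx = 33/10 = 3.3
a = ȳ − b·x̄ = 11.6 − 3.3·3 = 1.7
ŷ(4) = a + b·4 = 1.7 + 3.3·4 = 14.9

14.90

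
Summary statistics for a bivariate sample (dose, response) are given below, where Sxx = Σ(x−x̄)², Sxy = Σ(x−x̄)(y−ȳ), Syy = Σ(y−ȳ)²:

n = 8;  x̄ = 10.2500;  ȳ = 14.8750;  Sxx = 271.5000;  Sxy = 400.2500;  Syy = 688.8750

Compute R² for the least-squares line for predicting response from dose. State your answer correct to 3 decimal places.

R² = Sxy²/(Sxx·Syy) = (400.25)²/(271.5·688.875) = 0.856549

0.857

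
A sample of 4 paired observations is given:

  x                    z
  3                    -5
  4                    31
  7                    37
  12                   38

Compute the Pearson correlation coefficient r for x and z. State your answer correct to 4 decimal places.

n = 4, Σx = 26, Σy = 101, Σxy = 824, Σx² = 218, Σy² = 3799
Sxx = Σx² − (Σx)²/n = 218 − 169 = 49
Sxy = Σxy − (Σx)(Σy)/n = 824 − 656.5 = 167.5
Syy = Σy² − (Σy)²/n = 3799 − 2550.25 = 1248.75
r = Sxy/√(Sxx·Syy) = 167.5/√(61188.75) = 167.5/247.363599 = 0.677141

0.6771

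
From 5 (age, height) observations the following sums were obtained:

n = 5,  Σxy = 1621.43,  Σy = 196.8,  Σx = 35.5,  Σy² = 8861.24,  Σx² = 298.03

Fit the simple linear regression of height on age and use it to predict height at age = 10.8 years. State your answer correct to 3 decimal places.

Sxx = Σx² − (Σx)²/n = 298.03 − 252.05 = 45.98
Sxy = Σxy − (Σx)(Σy)/n = 1621.43 − 1397.28 = 224.15
b = Sxy/Sxx = 224.15/45.98 = 4.874946
a = ȳ − b·x̄ = 39.36 − 4.874946·7.1 = 4.747886
ŷ(10.8) = a + b·10.8 = 4.747886 + 4.874946·10.8 = 57.397299

57.397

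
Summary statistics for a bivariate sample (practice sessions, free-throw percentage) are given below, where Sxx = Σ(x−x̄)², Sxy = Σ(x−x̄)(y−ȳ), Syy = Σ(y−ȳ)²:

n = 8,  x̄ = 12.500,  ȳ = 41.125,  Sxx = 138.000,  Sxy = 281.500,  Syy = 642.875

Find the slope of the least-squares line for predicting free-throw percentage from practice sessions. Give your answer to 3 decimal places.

2.040

b = Sxy/Sxx = 281.5/138 = 2.039855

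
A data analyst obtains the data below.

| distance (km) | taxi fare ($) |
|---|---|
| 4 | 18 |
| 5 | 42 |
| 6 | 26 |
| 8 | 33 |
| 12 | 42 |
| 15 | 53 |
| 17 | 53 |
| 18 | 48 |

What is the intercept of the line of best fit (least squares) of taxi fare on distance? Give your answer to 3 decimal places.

n = 8, Σx = 85, Σy = 315, Σxy = 3766, Σx² = 1123
Sxx = Σx² − (Σx)²/n = 1123 − 903.125 = 219.875
Sxy = Σxy − (Σx)(Σy)/n = 3766 − 3346.875 = 419.125
b = Sxy/Sxx = 419.125/219.875 = 1.906197
a = ȳ − b·x̄ = 39.375 − 1.906197·10.625 = 19.121660

19.122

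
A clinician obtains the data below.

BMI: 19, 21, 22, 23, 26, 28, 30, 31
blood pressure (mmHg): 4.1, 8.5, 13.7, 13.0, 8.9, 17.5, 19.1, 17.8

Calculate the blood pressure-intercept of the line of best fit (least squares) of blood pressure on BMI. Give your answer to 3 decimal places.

n = 8, Σx = 200, Σy = 102.6, Σxy = 2703, Σx² = 5136
Sxx = Σx² − (Σx)²/n = 5136 − 5000 = 136
Sxy = Σxy − (Σx)(Σy)/n = 2703 − 2565 = 138
b = Sxy/Sxx = 138/136 = 1.014706
a = ȳ − b·x̄ = 12.825 − 1.014706·25 = -12.542647

-12.543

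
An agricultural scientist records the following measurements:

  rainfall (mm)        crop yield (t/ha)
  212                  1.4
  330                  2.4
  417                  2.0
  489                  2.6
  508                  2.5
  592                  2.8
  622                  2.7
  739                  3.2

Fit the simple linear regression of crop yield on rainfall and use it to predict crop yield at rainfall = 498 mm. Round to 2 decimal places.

n = 8, Σx = 3909, Σy = 19.6, Σxy = 10166, Σx² = 2108387
Sxx = Σx² − (Σx)²/n = 2108387 − 1910035.125 = 198351.875
Sxy = Σxy − (Σx)(Σy)/n = 10166 − 9577.05 = 588.95
b = Sxy/Sxx = 588.95/198351.875 = 0.002969
a = ȳ − b·x̄ = 2.45 − 0.002969·488.625 = 0.999166
ŷ(498) = a + b·498 = 0.999166 + 0.002969·498 = 2.477836

2.48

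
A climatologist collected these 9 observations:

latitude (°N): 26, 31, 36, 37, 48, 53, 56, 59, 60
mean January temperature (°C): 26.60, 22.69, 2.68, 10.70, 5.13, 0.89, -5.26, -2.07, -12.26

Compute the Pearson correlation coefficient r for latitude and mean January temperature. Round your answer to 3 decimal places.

n = 9, Σx = 406, Σy = 49.1, Σxy = 1028.49, Σx² = 19632, Σy² = 1553.4376
Sxx = Σx² − (Σx)²/n = 19632 − 18315.111111 = 1316.888889
Sxy = Σxy − (Σx)(Σy)/n = 1028.49 − 2214.955556 = -1186.465556
Syy = Σy² − (Σy)²/n = 1553.4376 − 267.867778 = 1285.569822
r = Sxy/√(Sxx·Syy) = -1186.465556/√(1692952.614775) = -1186.465556/1301.135125 = -0.911870

-0.912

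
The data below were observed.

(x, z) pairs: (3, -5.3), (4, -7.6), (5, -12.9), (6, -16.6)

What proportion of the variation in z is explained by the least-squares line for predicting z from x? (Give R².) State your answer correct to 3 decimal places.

0.980

n = 4, Σx = 18, Σy = -42.4, Σxy = -210.4, Σx² = 86, Σy² = 527.82
Sxx = Σx² − (Σx)²/n = 86 − 81 = 5
Sxy = Σxy − (Σx)(Σy)/n = -210.4 − (-190.8) = -19.6
Syy = Σy² − (Σy)²/n = 527.82 − 449.44 = 78.38
R² = Sxy²/(Sxx·Syy) = (-19.6)²/(5·78.38) = 0.980250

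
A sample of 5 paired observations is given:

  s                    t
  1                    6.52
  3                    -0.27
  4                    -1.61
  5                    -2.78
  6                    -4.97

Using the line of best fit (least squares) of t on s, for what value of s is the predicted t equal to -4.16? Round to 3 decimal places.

5.405

n = 5, Σx = 19, Σy = -3.11, Σxy = -44.45, Σx² = 87
Sxx = Σx² − (Σx)²/n = 87 − 72.2 = 14.8
Sxy = Σxy − (Σx)(Σy)/n = -44.45 − (-11.818) = -32.632
b = Sxy/Sxx = -32.632/14.8 = -2.204865
a = ȳ − b·x̄ = -0.622 − (-2.204865)·3.8 = 7.756486
Set a + b·x = -4.16: x = (-4.16 − 7.756486) / (-2.204865) = 5.404633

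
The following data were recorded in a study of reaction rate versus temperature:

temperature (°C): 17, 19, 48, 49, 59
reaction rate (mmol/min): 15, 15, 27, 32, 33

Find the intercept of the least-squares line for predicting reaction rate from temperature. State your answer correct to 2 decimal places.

6.92

n = 5, Σx = 192, Σy = 122, Σxy = 5351, Σx² = 8836
Sxx = Σx² − (Σx)²/n = 8836 − 7372.8 = 1463.2
Sxy = Σxy − (Σx)(Σy)/n = 5351 − 4684.8 = 666.2
b = Sxy/Sxx = 666.2/1463.2 = 0.455303
a = ȳ − b·x̄ = 24.4 − 0.455303·38.4 = 6.916348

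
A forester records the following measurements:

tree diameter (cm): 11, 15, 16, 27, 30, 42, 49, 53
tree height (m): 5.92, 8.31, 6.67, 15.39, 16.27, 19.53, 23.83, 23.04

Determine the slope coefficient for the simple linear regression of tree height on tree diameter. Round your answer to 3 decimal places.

n = 8, Σx = 243, Σy = 118.96, Σxy = 4409.17, Σx² = 9205
Sxx = Σx² − (Σx)²/n = 9205 − 7381.125 = 1823.875
Sxy = Σxy − (Σx)(Σy)/n = 4409.17 − 3613.41 = 795.76
b = Sxy/Sxx = 795.76/1823.875 = 0.436302

0.436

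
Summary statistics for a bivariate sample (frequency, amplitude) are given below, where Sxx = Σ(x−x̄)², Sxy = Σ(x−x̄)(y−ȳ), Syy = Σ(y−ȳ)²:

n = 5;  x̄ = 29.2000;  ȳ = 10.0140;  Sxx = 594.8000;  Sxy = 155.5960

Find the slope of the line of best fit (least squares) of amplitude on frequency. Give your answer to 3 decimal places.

0.262

b = Sxy/Sxx = 155.596/594.8 = 0.261594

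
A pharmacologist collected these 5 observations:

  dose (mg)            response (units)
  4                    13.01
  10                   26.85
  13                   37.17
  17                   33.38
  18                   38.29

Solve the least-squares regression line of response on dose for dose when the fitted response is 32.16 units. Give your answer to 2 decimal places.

n = 5, Σx = 62, Σy = 148.7, Σxy = 2060.43, Σx² = 898
Sxx = Σx² − (Σx)²/n = 898 − 768.8 = 129.2
Sxy = Σxy − (Σx)(Σy)/n = 2060.43 − 1843.88 = 216.55
b = Sxy/Sxx = 216.55/129.2 = 1.676084
a = ȳ − b·x̄ = 29.74 − 1.676084·12.4 = 8.956563
Set a + b·x = 32.16: x = (32.16 − 8.956563) / 1.676084 = 13.843842

13.84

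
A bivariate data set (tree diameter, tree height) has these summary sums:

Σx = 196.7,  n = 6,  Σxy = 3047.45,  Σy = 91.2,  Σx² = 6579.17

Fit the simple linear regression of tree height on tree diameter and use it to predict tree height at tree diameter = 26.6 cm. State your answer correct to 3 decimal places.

12.474

Sxx = Σx² − (Σx)²/n = 6579.17 − 6448.481667 = 130.688333
Sxy = Σxy − (Σx)(Σy)/n = 3047.45 − 2989.84 = 57.61
b = Sxy/Sxx = 57.61/130.688333 = 0.440820
a = ȳ − b·x̄ = 15.2 − 0.440820·32.783333 = 0.748459
ŷ(26.6) = a + b·26.6 = 0.748459 + 0.440820·26.6 = 12.474264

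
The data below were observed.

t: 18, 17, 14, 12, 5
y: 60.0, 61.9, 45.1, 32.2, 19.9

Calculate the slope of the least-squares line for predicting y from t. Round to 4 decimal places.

n = 5, Σx = 66, Σy = 219.1, Σxy = 3249.6, Σx² = 978
Sxx = Σx² − (Σx)²/n = 978 − 871.2 = 106.8
Sxy = Σxy − (Σx)(Σy)/n = 3249.6 − 2892.12 = 357.48
b = Sxy/Sxx = 357.48/106.8 = 3.347191

3.3472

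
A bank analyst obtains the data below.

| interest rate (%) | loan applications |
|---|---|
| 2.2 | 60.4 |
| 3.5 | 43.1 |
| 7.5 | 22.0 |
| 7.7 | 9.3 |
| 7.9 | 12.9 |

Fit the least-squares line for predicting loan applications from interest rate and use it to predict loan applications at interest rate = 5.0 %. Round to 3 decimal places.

n = 5, Σx = 28.8, Σy = 147.7, Σxy = 622.25, Σx² = 195.04
Sxx = Σx² − (Σx)²/n = 195.04 − 165.888 = 29.152
Sxy = Σxy − (Σx)(Σy)/n = 622.25 − 850.752 = -228.502
b = Sxy/Sxx = -228.502/29.152 = -7.838296
a = ȳ − b·x̄ = 29.54 − (-7.838296)·5.76 = 74.688584
ŷ(5.0) = a + b·5.0 = 74.688584 + (-7.838296)·5 = 35.497105

35.497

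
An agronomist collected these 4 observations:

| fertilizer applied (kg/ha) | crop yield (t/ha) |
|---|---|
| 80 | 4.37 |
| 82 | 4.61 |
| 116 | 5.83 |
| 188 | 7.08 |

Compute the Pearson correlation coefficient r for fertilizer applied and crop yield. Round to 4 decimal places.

0.9783

n = 4, Σx = 466, Σy = 21.89, Σxy = 2734.94, Σx² = 61924, Σy² = 124.4643
Sxx = Σx² − (Σx)²/n = 61924 − 54289 = 7635
Sxy = Σxy − (Σx)(Σy)/n = 2734.94 − 2550.185 = 184.755
Syy = Σy² − (Σy)²/n = 124.4643 − 119.793025 = 4.671275
r = Sxy/√(Sxx·Syy) = 184.755/√(35665.184625) = 184.755/188.852283 = 0.978304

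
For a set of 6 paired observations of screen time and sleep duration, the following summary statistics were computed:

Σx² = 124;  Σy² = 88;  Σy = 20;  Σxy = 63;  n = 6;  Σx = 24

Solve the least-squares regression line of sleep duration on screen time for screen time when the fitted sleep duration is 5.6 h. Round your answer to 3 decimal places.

0.267

Sxx = Σx² − (Σx)²/n = 124 − 96 = 28
Sxy = Σxy − (Σx)(Σy)/n = 63 − 80 = -17
b = Sxy/Sxx = -17/28 = -0.607143
a = ȳ − b·x̄ = 3.333333 − (-0.607143)·4 = 5.761905
Set a + b·x = 5.6: x = (5.6 − 5.761905) / (-0.607143) = 0.266667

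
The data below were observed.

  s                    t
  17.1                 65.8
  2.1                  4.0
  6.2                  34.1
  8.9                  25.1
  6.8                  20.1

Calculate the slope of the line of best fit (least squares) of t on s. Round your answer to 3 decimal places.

n = 5, Σx = 41.1, Σy = 149.1, Σxy = 1705.07, Σx² = 460.71
Sxx = Σx² − (Σx)²/n = 460.71 − 337.842 = 122.868
Sxy = Σxy − (Σx)(Σy)/n = 1705.07 − 1225.602 = 479.468
b = Sxy/Sxx = 479.468/122.868 = 3.902302

3.902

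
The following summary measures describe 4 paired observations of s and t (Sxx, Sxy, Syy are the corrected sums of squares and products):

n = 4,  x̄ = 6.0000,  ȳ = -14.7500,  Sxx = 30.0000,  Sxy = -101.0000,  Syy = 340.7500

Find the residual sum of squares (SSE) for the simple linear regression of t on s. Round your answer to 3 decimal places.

0.717

b = Sxy/Sxx = -101/30 = -3.366667
SSE = Syy − b·Sxy = 340.75 − (-3.366667)·(-101) = 0.716667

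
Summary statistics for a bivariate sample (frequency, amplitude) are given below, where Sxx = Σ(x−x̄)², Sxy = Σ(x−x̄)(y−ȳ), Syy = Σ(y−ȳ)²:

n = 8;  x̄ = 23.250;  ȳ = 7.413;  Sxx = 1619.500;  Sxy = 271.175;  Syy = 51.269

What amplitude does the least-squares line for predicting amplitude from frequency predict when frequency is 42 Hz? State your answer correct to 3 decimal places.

10.553

b = Sxy/Sxx = 271.175/1619.5 = 0.167444
a = ȳ − b·x̄ = 7.413 − 0.167444·23.25 = 3.519935
ŷ(42) = a + b·42 = 3.519935 + 0.167444·42 = 10.552569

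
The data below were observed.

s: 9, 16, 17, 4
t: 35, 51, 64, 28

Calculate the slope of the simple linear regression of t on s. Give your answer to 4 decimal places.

2.5133

n = 4, Σx = 46, Σy = 178, Σxy = 2331, Σx² = 642
Sxx = Σx² − (Σx)²/n = 642 − 529 = 113
Sxy = Σxy − (Σx)(Σy)/n = 2331 − 2047 = 284
b = Sxy/Sxx = 284/113 = 2.513274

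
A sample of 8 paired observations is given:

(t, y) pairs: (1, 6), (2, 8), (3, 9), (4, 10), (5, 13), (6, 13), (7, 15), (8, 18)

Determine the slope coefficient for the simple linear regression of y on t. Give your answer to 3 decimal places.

1.595

n = 8, Σx = 36, Σy = 92, Σxy = 481, Σx² = 204
Sxx = Σx² − (Σx)²/n = 204 − 162 = 42
Sxy = Σxy − (Σx)(Σy)/n = 481 − 414 = 67
b = Sxy/Sxx = 67/42 = 1.595238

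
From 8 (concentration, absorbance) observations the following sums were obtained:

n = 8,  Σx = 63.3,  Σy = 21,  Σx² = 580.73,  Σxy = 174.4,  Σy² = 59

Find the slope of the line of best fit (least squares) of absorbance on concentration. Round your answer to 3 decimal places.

Sxx = Σx² − (Σx)²/n = 580.73 − 500.86125 = 79.86875
Sxy = Σxy − (Σx)(Σy)/n = 174.4 − 166.1625 = 8.2375
b = Sxy/Sxx = 8.2375/79.86875 = 0.103138

0.103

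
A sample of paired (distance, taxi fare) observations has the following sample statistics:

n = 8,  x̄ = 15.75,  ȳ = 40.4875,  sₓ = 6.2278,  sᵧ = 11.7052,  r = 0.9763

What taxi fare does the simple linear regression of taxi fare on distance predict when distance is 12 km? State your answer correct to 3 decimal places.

33.606

b = r · sᵧ/sₓ = 0.9763 · 11.7052/6.2278 = 1.834964
a = ȳ − b·x̄ = 40.4875 − 1.834964·15.75 = 11.586822
ŷ(12) = a + b·12 = 11.586822 + 1.834964·12 = 33.606386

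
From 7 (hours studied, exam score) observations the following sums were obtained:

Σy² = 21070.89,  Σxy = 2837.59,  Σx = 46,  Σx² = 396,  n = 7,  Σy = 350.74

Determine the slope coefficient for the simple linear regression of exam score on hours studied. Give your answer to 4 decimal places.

Sxx = Σx² − (Σx)²/n = 396 − 302.285714 = 93.714286
Sxy = Σxy − (Σx)(Σy)/n = 2837.59 − 2304.862857 = 532.727143
b = Sxy/Sxx = 532.727143/93.714286 = 5.684588

5.6846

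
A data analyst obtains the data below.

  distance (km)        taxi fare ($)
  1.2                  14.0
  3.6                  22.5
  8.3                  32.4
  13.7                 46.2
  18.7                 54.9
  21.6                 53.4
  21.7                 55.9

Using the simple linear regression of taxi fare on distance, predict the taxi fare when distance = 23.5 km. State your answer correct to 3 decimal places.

n = 7, Σx = 88.8, Σy = 279.3, Σxy = 4392.76, Σx² = 1558.12
Sxx = Σx² − (Σx)²/n = 1558.12 − 1126.491429 = 431.628571
Sxy = Σxy − (Σx)(Σy)/n = 4392.76 − 3543.12 = 849.64
b = Sxy/Sxx = 849.64/431.628571 = 1.968452
a = ȳ − b·x̄ = 39.9 − 1.968452·12.685714 = 14.928784
ŷ(23.5) = a + b·23.5 = 14.928784 + 1.968452·23.5 = 61.187399

61.187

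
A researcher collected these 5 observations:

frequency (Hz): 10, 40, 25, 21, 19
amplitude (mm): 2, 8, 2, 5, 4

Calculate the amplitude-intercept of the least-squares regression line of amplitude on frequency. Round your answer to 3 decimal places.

0.001

n = 5, Σx = 115, Σy = 21, Σxy = 571, Σx² = 3127
Sxx = Σx² − (Σx)²/n = 3127 − 2645 = 482
Sxy = Σxy − (Σx)(Σy)/n = 571 − 483 = 88
b = Sxy/Sxx = 88/482 = 0.182573
a = ȳ − b·x̄ = 4.2 − 0.182573·23 = 0.000830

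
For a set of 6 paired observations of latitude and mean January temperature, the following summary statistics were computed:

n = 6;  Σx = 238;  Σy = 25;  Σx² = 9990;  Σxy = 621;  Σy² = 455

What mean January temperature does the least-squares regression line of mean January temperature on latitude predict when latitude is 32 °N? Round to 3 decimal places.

9.340

Sxx = Σx² − (Σx)²/n = 9990 − 9440.666667 = 549.333333
Sxy = Σxy − (Σx)(Σy)/n = 621 − 991.666667 = -370.666667
b = Sxy/Sxx = -370.666667/549.333333 = -0.674757
a = ȳ − b·x̄ = 4.166667 − (-0.674757)·39.666667 = 30.932039
ŷ(32) = a + b·32 = 30.932039 + (-0.674757)·32 = 9.339806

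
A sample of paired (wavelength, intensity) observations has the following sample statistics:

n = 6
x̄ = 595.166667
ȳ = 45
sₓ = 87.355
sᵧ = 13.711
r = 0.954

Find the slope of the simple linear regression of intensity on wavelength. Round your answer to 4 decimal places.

0.1497

b = r · sᵧ/sₓ = 0.954 · 13.711/87.355 = 0.149737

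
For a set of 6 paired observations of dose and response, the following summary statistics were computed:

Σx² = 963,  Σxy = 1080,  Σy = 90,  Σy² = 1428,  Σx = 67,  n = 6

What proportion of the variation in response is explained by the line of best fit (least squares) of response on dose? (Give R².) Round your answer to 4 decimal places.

0.3357

Sxx = Σx² − (Σx)²/n = 963 − 748.166667 = 214.833333
Sxy = Σxy − (Σx)(Σy)/n = 1080 − 1005 = 75
Syy = Σy² − (Σy)²/n = 1428 − 1350 = 78
R² = Sxy²/(Sxx·Syy) = (75)²/(214.833333·78) = 0.335681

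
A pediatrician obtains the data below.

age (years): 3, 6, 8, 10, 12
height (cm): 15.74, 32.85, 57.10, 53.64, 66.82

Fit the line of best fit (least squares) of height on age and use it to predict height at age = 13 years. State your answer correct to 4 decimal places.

74.5748

n = 5, Σx = 39, Σy = 226.15, Σxy = 2039.36, Σx² = 353
Sxx = Σx² − (Σx)²/n = 353 − 304.2 = 48.8
Sxy = Σxy − (Σx)(Σy)/n = 2039.36 − 1763.97 = 275.39
b = Sxy/Sxx = 275.39/48.8 = 5.643238
a = ȳ − b·x̄ = 45.23 − 5.643238·7.8 = 1.212746
ŷ(13) = a + b·13 = 1.212746 + 5.643238·13 = 74.574836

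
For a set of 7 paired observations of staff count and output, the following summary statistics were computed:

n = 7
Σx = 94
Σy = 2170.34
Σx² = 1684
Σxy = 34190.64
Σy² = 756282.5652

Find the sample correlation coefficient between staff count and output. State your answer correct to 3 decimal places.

Sxx = Σx² − (Σx)²/n = 1684 − 1262.285714 = 421.714286
Sxy = Σxy − (Σx)(Σy)/n = 34190.64 − 29144.565714 = 5046.074286
Syy = Σy² − (Σy)²/n = 756282.5652 − 672910.816514 = 83371.748686
r = Sxy/√(Sxx·Syy) = 5046.074286/√(35159057.445747) = 5046.074286/5929.507353 = 0.851011

0.851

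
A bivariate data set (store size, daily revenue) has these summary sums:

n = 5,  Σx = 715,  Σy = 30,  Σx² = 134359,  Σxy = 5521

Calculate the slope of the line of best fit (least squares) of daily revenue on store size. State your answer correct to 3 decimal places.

0.038

Sxx = Σx² − (Σx)²/n = 134359 − 102245 = 32114
Sxy = Σxy − (Σx)(Σy)/n = 5521 − 4290 = 1231
b = Sxy/Sxx = 1231/32114 = 0.038332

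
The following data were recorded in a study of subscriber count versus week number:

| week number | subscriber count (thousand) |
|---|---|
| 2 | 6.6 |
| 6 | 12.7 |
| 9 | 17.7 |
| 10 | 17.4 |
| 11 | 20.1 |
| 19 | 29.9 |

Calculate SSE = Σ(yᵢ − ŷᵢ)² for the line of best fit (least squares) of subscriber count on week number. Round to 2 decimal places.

n = 6, Σx = 57, Σy = 104.4, Σxy = 1211.9, Σx² = 703, Σy² = 2118.92
Sxx = Σx² − (Σx)²/n = 703 − 541.5 = 161.5
Sxy = Σxy − (Σx)(Σy)/n = 1211.9 − 991.8 = 220.1
Syy = Σy² − (Σy)²/n = 2118.92 − 1816.56 = 302.36
b = Sxy/Sxx = 220.1/161.5 = 1.362848
SSE = Syy − b·Sxy = 302.36 − 1.362848·220.1 = 2.397090

2.40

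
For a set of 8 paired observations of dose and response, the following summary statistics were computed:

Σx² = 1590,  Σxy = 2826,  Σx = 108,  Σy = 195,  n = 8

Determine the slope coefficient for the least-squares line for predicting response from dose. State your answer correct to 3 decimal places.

1.466

Sxx = Σx² − (Σx)²/n = 1590 − 1458 = 132
Sxy = Σxy − (Σx)(Σy)/n = 2826 − 2632.5 = 193.5
b = Sxy/Sxx = 193.5/132 = 1.465909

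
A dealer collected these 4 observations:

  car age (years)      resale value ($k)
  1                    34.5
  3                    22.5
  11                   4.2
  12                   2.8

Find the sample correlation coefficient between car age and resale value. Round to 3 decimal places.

n = 4, Σx = 27, Σy = 64, Σxy = 181.8, Σx² = 275, Σy² = 1721.98
Sxx = Σx² − (Σx)²/n = 275 − 182.25 = 92.75
Sxy = Σxy − (Σx)(Σy)/n = 181.8 − 432 = -250.2
Syy = Σy² − (Σy)²/n = 1721.98 − 1024 = 697.98
r = Sxy/√(Sxx·Syy) = -250.2/√(64737.645) = -250.2/254.435935 = -0.983352

-0.983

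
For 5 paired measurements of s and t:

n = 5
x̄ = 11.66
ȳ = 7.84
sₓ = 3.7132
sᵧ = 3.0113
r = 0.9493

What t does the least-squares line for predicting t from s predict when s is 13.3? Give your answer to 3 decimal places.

9.103

b = r · sᵧ/sₓ = 0.9493 · 3.0113/3.7132 = 0.769855
a = ȳ − b·x̄ = 7.84 − 0.769855·11.66 = -1.136514
ŷ(13.3) = a + b·13.3 = -1.136514 + 0.769855·13.3 = 9.102563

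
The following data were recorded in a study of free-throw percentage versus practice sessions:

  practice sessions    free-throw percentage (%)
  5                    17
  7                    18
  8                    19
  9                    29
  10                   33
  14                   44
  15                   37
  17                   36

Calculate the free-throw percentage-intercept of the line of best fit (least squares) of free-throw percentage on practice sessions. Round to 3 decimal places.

7.063

n = 8, Σx = 85, Σy = 233, Σxy = 2737, Σx² = 1029
Sxx = Σx² − (Σx)²/n = 1029 − 903.125 = 125.875
Sxy = Σxy − (Σx)(Σy)/n = 2737 − 2475.625 = 261.375
b = Sxy/Sxx = 261.375/125.875 = 2.076465
a = ȳ − b·x̄ = 29.125 − 2.076465·10.625 = 7.062562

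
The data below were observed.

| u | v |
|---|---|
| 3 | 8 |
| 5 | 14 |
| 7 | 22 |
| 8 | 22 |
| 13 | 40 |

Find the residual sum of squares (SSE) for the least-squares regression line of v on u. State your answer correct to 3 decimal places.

5.296

n = 5, Σx = 36, Σy = 106, Σxy = 944, Σx² = 316, Σy² = 2828
Sxx = Σx² − (Σx)²/n = 316 − 259.2 = 56.8
Sxy = Σxy − (Σx)(Σy)/n = 944 − 763.2 = 180.8
Syy = Σy² − (Σy)²/n = 2828 − 2247.2 = 580.8
b = Sxy/Sxx = 180.8/56.8 = 3.183099
SSE = Syy − b·Sxy = 580.8 − 3.183099·180.8 = 5.295775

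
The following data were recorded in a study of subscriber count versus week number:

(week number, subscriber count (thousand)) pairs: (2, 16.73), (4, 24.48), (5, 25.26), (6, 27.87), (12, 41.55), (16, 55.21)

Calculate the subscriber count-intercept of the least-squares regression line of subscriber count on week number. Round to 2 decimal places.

12.32

n = 6, Σx = 45, Σy = 191.1, Σxy = 1806.86, Σx² = 481
Sxx = Σx² − (Σx)²/n = 481 − 337.5 = 143.5
Sxy = Σxy − (Σx)(Σy)/n = 1806.86 − 1433.25 = 373.61
b = Sxy/Sxx = 373.61/143.5 = 2.603554
a = ȳ − b·x̄ = 31.85 − 2.603554·7.5 = 12.323345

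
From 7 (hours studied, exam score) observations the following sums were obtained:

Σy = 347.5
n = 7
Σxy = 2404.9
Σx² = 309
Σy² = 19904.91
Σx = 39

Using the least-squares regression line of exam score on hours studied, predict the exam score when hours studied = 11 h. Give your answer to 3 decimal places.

Sxx = Σx² − (Σx)²/n = 309 − 217.285714 = 91.714286
Sxy = Σxy − (Σx)(Σy)/n = 2404.9 − 1936.071429 = 468.828571
b = Sxy/Sxx = 468.828571/91.714286 = 5.111838
a = ȳ − b·x̄ = 49.642857 − 5.111838·5.571429 = 21.162617
ŷ(11) = a + b·11 = 21.162617 + 5.111838·11 = 77.392835

77.393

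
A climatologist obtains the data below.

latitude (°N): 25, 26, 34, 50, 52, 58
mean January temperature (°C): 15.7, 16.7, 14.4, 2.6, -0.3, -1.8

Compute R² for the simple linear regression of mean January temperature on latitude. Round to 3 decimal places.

n = 6, Σx = 245, Σy = 47.3, Σxy = 1326.3, Σx² = 11025, Σy² = 742.83
Sxx = Σx² − (Σx)²/n = 11025 − 10004.166667 = 1020.833333
Sxy = Σxy − (Σx)(Σy)/n = 1326.3 − 1931.416667 = -605.116667
Syy = Σy² − (Σy)²/n = 742.83 − 372.881667 = 369.948333
R² = Sxy²/(Sxx·Syy) = (-605.116667)²/(1020.833333·369.948333) = 0.969577

0.970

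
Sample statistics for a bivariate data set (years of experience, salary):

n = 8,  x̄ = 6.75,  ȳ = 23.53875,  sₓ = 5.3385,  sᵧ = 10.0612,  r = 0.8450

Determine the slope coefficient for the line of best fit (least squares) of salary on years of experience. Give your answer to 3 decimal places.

b = r · sᵧ/sₓ = 0.845 · 10.0612/5.3385 = 1.592529

1.593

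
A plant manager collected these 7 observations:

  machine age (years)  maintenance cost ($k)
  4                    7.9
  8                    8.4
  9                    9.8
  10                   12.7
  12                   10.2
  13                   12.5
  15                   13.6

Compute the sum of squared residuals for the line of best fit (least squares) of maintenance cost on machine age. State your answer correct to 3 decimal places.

n = 7, Σx = 71, Σy = 75.1, Σxy = 802.9, Σx² = 799, Σy² = 835.55
Sxx = Σx² − (Σx)²/n = 799 − 720.142857 = 78.857143
Sxy = Σxy − (Σx)(Σy)/n = 802.9 − 761.728571 = 41.171429
Syy = Σy² − (Σy)²/n = 835.55 − 805.715714 = 29.834286
b = Sxy/Sxx = 41.171429/78.857143 = 0.522101
SSE = Syy − b·Sxy = 29.834286 − 0.522101·41.171429 = 8.338623

8.339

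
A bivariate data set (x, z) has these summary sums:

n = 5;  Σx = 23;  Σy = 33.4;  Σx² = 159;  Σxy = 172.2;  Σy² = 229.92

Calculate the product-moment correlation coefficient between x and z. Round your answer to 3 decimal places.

0.975

Sxx = Σx² − (Σx)²/n = 159 − 105.8 = 53.2
Sxy = Σxy − (Σx)(Σy)/n = 172.2 − 153.64 = 18.56
Syy = Σy² − (Σy)²/n = 229.92 − 223.112 = 6.808
r = Sxy/√(Sxx·Syy) = 18.56/√(362.1856) = 18.56/19.031174 = 0.975242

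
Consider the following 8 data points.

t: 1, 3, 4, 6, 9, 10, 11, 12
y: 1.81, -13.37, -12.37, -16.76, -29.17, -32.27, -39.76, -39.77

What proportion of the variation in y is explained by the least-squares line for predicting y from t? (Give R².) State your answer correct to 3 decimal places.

n = 8, Σx = 56, Σy = -181.66, Σxy = -1688.17, Σx² = 508, Σy² = 5670.6998
Sxx = Σx² − (Σx)²/n = 508 − 392 = 116
Sxy = Σxy − (Σx)(Σy)/n = -1688.17 − (-1271.62) = -416.55
Syy = Σy² − (Σy)²/n = 5670.6998 − 4125.04445 = 1545.65535
R² = Sxy²/(Sxx·Syy) = (-416.55)²/(116·1545.65535) = 0.967751

0.968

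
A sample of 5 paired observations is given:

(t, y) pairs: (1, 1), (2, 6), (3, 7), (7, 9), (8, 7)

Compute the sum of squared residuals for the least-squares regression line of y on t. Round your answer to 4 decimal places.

17.2113

n = 5, Σx = 21, Σy = 30, Σxy = 153, Σx² = 127, Σy² = 216
Sxx = Σx² − (Σx)²/n = 127 − 88.2 = 38.8
Sxy = Σxy − (Σx)(Σy)/n = 153 − 126 = 27
Syy = Σy² − (Σy)²/n = 216 − 180 = 36
b = Sxy/Sxx = 27/38.8 = 0.695876
SSE = Syy − b·Sxy = 36 − 0.695876·27 = 17.211340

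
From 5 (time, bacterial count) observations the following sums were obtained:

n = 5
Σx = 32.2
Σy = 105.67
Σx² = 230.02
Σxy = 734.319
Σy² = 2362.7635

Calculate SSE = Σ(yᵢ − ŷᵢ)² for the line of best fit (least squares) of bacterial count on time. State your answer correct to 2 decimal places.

1.74

Sxx = Σx² − (Σx)²/n = 230.02 − 207.368 = 22.652
Sxy = Σxy − (Σx)(Σy)/n = 734.319 − 680.5148 = 53.8042
Syy = Σy² − (Σy)²/n = 2362.7635 − 2233.22978 = 129.53372
b = Sxy/Sxx = 53.8042/22.652 = 2.375252
SSE = Syy − b·Sxy = 129.53372 − 2.375252·53.8042 = 1.735206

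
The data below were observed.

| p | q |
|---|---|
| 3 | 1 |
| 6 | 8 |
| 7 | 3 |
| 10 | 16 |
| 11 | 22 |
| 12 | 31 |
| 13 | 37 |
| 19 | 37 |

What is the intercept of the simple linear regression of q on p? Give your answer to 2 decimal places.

n = 8, Σx = 81, Σy = 155, Σxy = 2030, Σx² = 989
Sxx = Σx² − (Σx)²/n = 989 − 820.125 = 168.875
Sxy = Σxy − (Σx)(Σy)/n = 2030 − 1569.375 = 460.625
b = Sxy/Sxx = 460.625/168.875 = 2.727609
a = ȳ − b·x̄ = 19.375 − 2.727609·10.125 = -8.242043

-8.24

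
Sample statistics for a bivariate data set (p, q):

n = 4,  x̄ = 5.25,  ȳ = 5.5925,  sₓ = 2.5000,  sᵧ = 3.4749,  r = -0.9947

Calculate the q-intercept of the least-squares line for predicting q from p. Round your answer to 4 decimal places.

12.8511

b = r · sᵧ/sₓ = -0.9947 · 3.4749/2.5 = -1.382593
a = ȳ − b·x̄ = 5.5925 − (-1.382593)·5.25 = 12.851114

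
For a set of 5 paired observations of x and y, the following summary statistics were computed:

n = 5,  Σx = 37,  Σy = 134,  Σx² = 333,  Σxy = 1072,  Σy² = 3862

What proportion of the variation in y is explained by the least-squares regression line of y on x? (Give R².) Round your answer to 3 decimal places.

Sxx = Σx² − (Σx)²/n = 333 − 273.8 = 59.2
Sxy = Σxy − (Σx)(Σy)/n = 1072 − 991.6 = 80.4
Syy = Σy² − (Σy)²/n = 3862 − 3591.2 = 270.8
R² = Sxy²/(Sxx·Syy) = (80.4)²/(59.2·270.8) = 0.403220

0.403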